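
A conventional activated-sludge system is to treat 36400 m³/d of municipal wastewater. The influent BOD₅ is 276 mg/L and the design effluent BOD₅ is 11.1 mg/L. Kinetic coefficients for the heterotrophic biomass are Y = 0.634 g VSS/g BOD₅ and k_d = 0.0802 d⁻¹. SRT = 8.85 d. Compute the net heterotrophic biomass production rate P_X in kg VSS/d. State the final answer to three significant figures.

P_X ≈ 3580 kg VSS/d

Y_obs = Y / (1 + k_d θ_c) = 0.634 / (1 + 0.0802 × 8.85) = 0.634 / 1.710 = 0.3708.
Q·(S₀ − S) = 36400 × (276 − 11.1) × 10⁻³ = 9642 kg/d removed.
Biomass produced: P_X = Y_obs·Q·ΔS = 0.3708 × 9642 ≈ 3575 kg VSS/d.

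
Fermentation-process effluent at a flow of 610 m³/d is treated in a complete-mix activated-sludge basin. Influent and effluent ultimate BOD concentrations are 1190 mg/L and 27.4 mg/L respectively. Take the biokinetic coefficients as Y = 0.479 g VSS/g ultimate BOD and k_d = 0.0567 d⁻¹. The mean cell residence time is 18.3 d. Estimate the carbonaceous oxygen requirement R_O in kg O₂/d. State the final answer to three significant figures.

R_O ≈ 472 kg O₂/d

The observed yield is Y_obs = Y/(1 + k_d·θ_c) = 0.479 / (1 + 0.0567 × 18.3) = 0.479 / 2.038 = 0.2351 g VSS per g ultimate BOD removed.
Mass of ultimate BOD removed per day: Q(S₀ − S) = 610 × 1163 g/m³ = 709.2 kg/d.
P_X = Y_obs·Q·(S₀ − S) = 0.2351 × 709.2 = 166.7 kg VSS/d.
Carbonaceous O₂ demand = substrate oxidised − cell-mass equivalent = 709.2 − 1.42 × 166.7 = 472.5 kg O₂/d.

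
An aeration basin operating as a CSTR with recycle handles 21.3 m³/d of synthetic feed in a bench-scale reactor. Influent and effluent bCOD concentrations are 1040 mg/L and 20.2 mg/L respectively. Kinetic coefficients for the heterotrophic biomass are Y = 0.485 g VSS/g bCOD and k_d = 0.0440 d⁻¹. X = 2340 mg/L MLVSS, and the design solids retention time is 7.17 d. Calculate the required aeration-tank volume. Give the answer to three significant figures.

V ≈ 24.5 m³

From the SRT design equation V = Y Q (S₀−S) θ_c / [X (1 + k_d θ_c)] = 0.485 × 21.3 × (1040 − 20.2) × 7.17 / [2340 × (1 + 0.0440 × 7.17)] = 7.55×10^4 / 3078 = 24.54 m³.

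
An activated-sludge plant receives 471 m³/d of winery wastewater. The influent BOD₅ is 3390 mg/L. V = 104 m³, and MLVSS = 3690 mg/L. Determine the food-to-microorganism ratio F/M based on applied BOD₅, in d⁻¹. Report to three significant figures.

F/M ≈ 4.16 d⁻¹

F/M = applied load / biomass = Q·S₀/(V·X) = 471 × 3390 / (104.0 × 3690) = 4.161 d⁻¹.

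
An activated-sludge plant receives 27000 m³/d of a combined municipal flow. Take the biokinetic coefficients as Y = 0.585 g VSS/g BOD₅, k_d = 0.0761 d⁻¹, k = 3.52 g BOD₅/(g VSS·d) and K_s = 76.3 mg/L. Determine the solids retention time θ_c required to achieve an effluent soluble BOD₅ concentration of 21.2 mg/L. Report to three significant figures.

At the target effluent, Y k S/(K_s+S) = 0.585×3.52×21.2/97.50 = 0.4477 d⁻¹.
Then 1/θ_c = μ − k_d = 0.4477 − 0.0761 = 0.3716 d⁻¹, giving θ_c = 2.691 d.

θ_c ≈ 2.69 d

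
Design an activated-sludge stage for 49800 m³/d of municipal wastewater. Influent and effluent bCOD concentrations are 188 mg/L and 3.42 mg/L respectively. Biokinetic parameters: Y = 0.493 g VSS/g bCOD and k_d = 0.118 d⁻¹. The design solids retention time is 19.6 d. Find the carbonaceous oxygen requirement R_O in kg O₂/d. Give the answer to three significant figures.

R_O ≈ 7250 kg O₂/d

Correct the yield for decay: Y_obs = Y/(1 + k_d θ_c) = 0.493 / (1 + 0.118 × 19.6) = 0.493 / 3.313 = 0.1488.
Q·(S₀ − S) = 49800 × (188 − 3.42) × 10⁻³ = 9192 kg/d removed.
Biomass synthesised: P_X = Y_obs × 9192 = 1368 kg VSS/d.
R_O = Q·(S₀ − S) − 1.42·P_X = 9192 − 1.42 × 1368 = 7250 kg O₂/d.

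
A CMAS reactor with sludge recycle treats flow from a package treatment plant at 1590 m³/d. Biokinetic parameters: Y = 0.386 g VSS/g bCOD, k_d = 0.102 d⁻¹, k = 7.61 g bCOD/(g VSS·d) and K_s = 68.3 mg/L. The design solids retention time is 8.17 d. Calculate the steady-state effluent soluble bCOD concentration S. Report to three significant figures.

Effluent substrate depends only on kinetics and SRT: S = K_s(1 + k_d θ_c) / [θ_c(Yk − k_d) − 1] = 68.3 × (1 + 0.102 × 8.17) / [8.17 × (0.386 × 7.61 − 0.102) − 1] = 125.2 / 22.17 = 5.649 mg/L.

S ≈ 5.65 mg/L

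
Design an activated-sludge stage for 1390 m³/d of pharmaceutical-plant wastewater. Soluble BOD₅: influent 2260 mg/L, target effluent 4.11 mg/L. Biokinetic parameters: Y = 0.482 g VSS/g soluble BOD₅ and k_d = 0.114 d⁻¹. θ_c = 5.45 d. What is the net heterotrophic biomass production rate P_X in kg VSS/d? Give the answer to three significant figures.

P_X ≈ 932 kg VSS/d

Observed yield with endogenous decay: Y_obs = Y / (1 + k_d·θ_c) = 0.482 / (1 + 0.114 × 5.45) = 0.482 / 1.621 = 0.2973 g VSS/g soluble BOD₅.
Mass of soluble BOD₅ removed per day: Q(S₀ − S) = 1390 × 2256 g/m³ = 3136 kg/d.
P_X = Y_obs · Q(S₀ − S) = 0.2973 × 3136 = 932.2 kg VSS/d.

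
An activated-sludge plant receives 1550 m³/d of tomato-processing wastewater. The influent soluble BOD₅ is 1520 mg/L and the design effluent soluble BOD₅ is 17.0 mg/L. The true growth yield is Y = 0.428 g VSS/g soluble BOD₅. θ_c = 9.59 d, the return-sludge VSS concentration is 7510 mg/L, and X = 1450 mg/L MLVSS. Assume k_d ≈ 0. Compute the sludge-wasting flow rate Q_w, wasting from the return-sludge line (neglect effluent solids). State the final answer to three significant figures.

Q_w ≈ 133 m³/d

With k_d = 0 the design equation reduces to V = Y Q (S₀−S) θ_c / X = 0.428 × 1550 × (1520 − 17.0) × 9.59 / 1450 = 6595 m³.
Wasting from the return line (neglecting effluent solids): Q_w = V·X / (θ_c·X_r) = 6595 × 1450 / (9.59 × 7510) = 132.8 m³/d.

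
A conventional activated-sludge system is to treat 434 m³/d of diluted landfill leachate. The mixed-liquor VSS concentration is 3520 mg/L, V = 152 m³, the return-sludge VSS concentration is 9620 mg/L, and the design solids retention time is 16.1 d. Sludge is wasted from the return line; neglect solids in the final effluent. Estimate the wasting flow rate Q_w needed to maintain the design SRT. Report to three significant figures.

Q_w = (V·X)/(θ_c X_r) = 152.0 × 3520 / (16.1 × 9620) = 3.455 m³/d.

Q_w ≈ 3.45 m³/d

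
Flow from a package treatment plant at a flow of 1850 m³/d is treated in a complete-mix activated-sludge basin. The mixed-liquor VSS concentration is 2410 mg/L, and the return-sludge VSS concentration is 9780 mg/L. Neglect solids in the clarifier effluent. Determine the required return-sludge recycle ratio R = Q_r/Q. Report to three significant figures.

R ≈ 0.327

Solids balance on the clarifier gives (1+R)X = R·X_r, so R = X/(X_r − X) = 2410 / (9780 − 2410) = 0.3270.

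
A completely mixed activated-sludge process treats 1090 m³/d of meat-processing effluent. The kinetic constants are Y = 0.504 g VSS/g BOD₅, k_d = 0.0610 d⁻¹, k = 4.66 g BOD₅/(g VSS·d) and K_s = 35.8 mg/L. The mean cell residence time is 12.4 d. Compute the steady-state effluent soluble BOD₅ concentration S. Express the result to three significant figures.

S ≈ 2.30 mg/L

From the Monod/SRT balance for a CMAS, S = K_s·(1+k_d θ_c)/[θ_c·(Y k − k_d) − 1] = 35.8 × (1 + 0.0610 × 12.4) / [12.4 × (0.504 × 4.66 − 0.0610) − 1] = 62.88 / 27.37 = 2.298 mg/L.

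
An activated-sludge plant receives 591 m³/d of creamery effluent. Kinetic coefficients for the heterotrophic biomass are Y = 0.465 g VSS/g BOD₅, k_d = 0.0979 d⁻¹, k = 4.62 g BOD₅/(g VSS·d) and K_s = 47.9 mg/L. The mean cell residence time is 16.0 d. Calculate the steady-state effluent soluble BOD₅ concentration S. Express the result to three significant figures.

S ≈ 3.86 mg/L

Effluent substrate depends only on kinetics and SRT: S = K_s(1 + k_d θ_c) / [θ_c(Yk − k_d) − 1] = 47.9 × (1 + 0.0979 × 16.0) / [16.0 × (0.465 × 4.62 − 0.0979) − 1] = 122.9 / 31.81 = 3.865 mg/L.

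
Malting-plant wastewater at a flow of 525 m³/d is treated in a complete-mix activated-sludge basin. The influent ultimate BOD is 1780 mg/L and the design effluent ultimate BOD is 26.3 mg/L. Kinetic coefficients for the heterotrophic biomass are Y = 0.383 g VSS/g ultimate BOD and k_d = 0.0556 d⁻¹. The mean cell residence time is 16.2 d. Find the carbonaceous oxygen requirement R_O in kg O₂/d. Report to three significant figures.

Observed yield with endogenous decay: Y_obs = Y / (1 + k_d·θ_c) = 0.383 / (1 + 0.0556 × 16.2) = 0.383 / 1.901 = 0.2015 g VSS/g ultimate BOD.
Q·(S₀ − S) = 525 × (1780 − 26.3) × 10⁻³ = 920.7 kg/d removed.
Net sludge production P_X = 0.2015 × 920.7 = 185.5 kg VSS/d.
R_O = Q·(S₀ − S) − 1.42·P_X = 920.7 − 1.42 × 185.5 = 657.3 kg O₂/d.

R_O ≈ 657 kg O₂/d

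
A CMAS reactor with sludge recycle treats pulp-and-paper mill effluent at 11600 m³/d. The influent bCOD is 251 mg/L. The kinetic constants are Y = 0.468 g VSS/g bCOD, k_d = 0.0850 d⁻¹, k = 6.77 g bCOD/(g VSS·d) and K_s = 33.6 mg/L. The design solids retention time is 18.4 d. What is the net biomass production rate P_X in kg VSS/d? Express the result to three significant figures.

P_X ≈ 528 kg VSS/d

For a completely mixed reactor with recycle the Lawrence–McCarty relation gives S = K_s·(1 + k_d·θ_c) / [θ_c·(Y·k − k_d) − 1] = 33.6 × (1 + 0.0850 × 18.4) / [18.4 × (0.468 × 6.77 − 0.0850) − 1] = 86.15 / 55.73 = 1.546 mg/L.
Correct the yield for decay: Y_obs = Y/(1 + k_d θ_c) = 0.468 / (1 + 0.0850 × 18.4) = 0.468 / 2.564 = 0.1825.
Substrate removed = Q·(S₀ − S) = 11600 m³/d × (251 − 1.55) g/m³ = 2.89×10^6 g/d = 2894 kg/d.
Biomass produced: P_X = Y_obs·Q·ΔS = 0.1825 × 2894 ≈ 528.2 kg VSS/d.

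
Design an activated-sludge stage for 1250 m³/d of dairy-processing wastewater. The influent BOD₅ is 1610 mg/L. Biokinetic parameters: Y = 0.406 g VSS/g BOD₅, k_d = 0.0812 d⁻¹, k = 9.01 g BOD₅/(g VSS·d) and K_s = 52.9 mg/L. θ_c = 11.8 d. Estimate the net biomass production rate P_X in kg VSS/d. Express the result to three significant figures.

P_X ≈ 417 kg VSS/d

For a completely mixed reactor with recycle the Lawrence–McCarty relation gives S = K_s·(1 + k_d·θ_c) / [θ_c·(Y·k − k_d) − 1] = 52.9 × (1 + 0.0812 × 11.8) / [11.8 × (0.406 × 9.01 − 0.0812) − 1] = 103.6 / 41.21 = 2.514 mg/L.
The observed yield is Y_obs = Y/(1 + k_d·θ_c) = 0.406 / (1 + 0.0812 × 11.8) = 0.406 / 1.958 = 0.2073 g VSS per g BOD₅ removed.
Q·(S₀ − S) = 1250 × (1610 − 2.51) × 10⁻³ = 2009 kg/d removed.
Biomass produced: P_X = Y_obs·Q·ΔS = 0.2073 × 2009 ≈ 416.6 kg VSS/d.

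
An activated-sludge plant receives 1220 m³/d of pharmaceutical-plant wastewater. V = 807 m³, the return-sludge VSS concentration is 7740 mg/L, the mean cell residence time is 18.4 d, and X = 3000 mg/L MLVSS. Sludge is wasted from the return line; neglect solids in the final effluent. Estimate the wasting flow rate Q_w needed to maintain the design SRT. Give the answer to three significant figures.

θ_c = V·X/(Q_w·X_r) when wasting from the recycle, so Q_w = V·X/(θ_c·X_r) = 807.0 × 3000 / (18.4 × 7740) = 17.00 m³/d.

Q_w ≈ 17.0 m³/d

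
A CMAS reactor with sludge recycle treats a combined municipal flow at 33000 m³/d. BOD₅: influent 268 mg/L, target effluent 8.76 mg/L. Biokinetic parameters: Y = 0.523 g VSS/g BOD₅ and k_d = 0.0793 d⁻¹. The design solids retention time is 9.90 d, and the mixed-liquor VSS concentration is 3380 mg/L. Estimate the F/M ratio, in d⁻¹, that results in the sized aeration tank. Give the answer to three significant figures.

Steady-state biomass mass balance: V·X·(1 + k_d·θ_c) = Y·Q·(S₀ − S)·θ_c, so V = 0.523 × 33000 × (268 − 8.76) × 9.90 / [3380 × (1 + 0.0793 × 9.90)] = 4.43×10^7 / 6034 = 7341 m³.
Food-to-microorganism ratio F/M = Q S₀ / (V X) = 33000 × 268 / (7341 × 3380) = 0.3564 d⁻¹.

F/M ≈ 0.356 d⁻¹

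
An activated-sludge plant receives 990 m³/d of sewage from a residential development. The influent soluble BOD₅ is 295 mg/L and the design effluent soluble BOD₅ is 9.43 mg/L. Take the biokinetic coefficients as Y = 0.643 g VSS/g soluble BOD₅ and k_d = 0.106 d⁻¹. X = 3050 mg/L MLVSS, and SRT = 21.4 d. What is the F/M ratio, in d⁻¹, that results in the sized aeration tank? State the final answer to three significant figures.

From the SRT design equation V = Y Q (S₀−S) θ_c / [X (1 + k_d θ_c)] = 0.643 × 990 × (295 − 9.43) × 21.4 / [3050 × (1 + 0.106 × 21.4)] = 3.89×10^6 / 9969 = 390.2 m³.
F/M = Q·S₀ / (V·X) = 990 × 295 / (390.2 × 3050) = 0.2454 g soluble BOD₅·(g VSS·d)⁻¹.

F/M ≈ 0.245 d⁻¹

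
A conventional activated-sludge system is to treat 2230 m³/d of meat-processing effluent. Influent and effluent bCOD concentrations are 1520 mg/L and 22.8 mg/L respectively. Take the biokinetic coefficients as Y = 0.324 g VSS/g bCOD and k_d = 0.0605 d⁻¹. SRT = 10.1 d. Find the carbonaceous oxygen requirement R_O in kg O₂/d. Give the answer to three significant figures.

Observed yield with endogenous decay: Y_obs = Y / (1 + k_d·θ_c) = 0.324 / (1 + 0.0605 × 10.1) = 0.324 / 1.611 = 0.2011 g VSS/g bCOD.
ΔS = 1520 − 22.8 = 1497 mg/L, so the substrate removal rate is 2230 × 1497/1000 = 3339 kg bCOD/d.
Biomass synthesised: P_X = Y_obs × 3339 = 671.5 kg VSS/d.
Carbonaceous O₂ demand = substrate oxidised − cell-mass equivalent = 3339 − 1.42 × 671.5 = 2385 kg O₂/d.

R_O ≈ 2390 kg O₂/d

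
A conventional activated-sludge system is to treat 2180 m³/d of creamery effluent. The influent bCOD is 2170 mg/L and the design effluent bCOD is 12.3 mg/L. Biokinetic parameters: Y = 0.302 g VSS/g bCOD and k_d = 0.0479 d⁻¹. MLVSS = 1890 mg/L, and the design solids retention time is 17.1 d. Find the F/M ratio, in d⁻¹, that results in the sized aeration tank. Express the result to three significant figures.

From the SRT design equation V = Y Q (S₀−S) θ_c / [X (1 + k_d θ_c)] = 0.302 × 2180 × (2170 − 12.3) × 17.1 / [1890 × (1 + 0.0479 × 17.1)] = 2.43×10^7 / 3438 = 7065 m³.
Food-to-microorganism ratio F/M = Q S₀ / (V X) = 2180 × 2170 / (7065 × 1890) = 0.3543 d⁻¹.

F/M ≈ 0.354 d⁻¹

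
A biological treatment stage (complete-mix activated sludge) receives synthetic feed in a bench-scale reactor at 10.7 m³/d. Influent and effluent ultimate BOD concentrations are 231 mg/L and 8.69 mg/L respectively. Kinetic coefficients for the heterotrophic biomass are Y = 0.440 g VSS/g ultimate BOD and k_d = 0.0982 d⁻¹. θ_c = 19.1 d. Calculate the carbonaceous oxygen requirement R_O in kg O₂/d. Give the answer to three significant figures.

R_O ≈ 1.86 kg O₂/d

Y_obs = Y / (1 + k_d θ_c) = 0.440 / (1 + 0.0982 × 19.1) = 0.440 / 2.876 = 0.1530.
Q·(S₀ − S) = 10.7 × (231 − 8.69) × 10⁻³ = 2.379 kg/d removed.
P_X = Y_obs·Q·(S₀ − S) = 0.1530 × 2.379 = 0.3640 kg VSS/d.
R_O = Q·(S₀ − S) − 1.42·P_X = 2.379 − 1.42 × 0.3640 = 1.862 kg O₂/d.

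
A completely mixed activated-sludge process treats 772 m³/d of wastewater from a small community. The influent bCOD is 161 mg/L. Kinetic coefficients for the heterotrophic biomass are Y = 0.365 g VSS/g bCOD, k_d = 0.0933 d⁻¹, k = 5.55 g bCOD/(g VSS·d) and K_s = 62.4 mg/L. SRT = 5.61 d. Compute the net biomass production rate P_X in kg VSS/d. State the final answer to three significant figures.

From the Monod/SRT balance for a CMAS, S = K_s·(1+k_d θ_c)/[θ_c·(Y k − k_d) − 1] = 62.4 × (1 + 0.0933 × 5.61) / [5.61 × (0.365 × 5.55 − 0.0933) − 1] = 95.06 / 9.841 = 9.660 mg/L.
The observed yield is Y_obs = Y/(1 + k_d·θ_c) = 0.365 / (1 + 0.0933 × 5.61) = 0.365 / 1.523 = 0.2396 g VSS per g bCOD removed.
Substrate removed = Q·(S₀ − S) = 772 m³/d × (161 − 9.66) g/m³ = 1.17×10^5 g/d = 116.8 kg/d.
So the net sludge growth is P_X = 0.2396 × 116.8 = 27.99 kg VSS/d.

P_X ≈ 28.0 kg VSS/d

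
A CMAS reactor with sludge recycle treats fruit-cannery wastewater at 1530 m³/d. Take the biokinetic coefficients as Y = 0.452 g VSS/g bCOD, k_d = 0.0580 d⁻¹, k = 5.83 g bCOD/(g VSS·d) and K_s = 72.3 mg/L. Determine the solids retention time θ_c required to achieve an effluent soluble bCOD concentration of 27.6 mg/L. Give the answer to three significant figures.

Specific growth rate at S = 27.6 mg/L: μ = YkS/(K_s+S) = 0.452·5.83·27.6/(72.3+27.6) = 0.7280 d⁻¹.
θ_c = 1/(μ − k_d) = 1/(0.7280 − 0.0580) = 1/0.6700 = 1.492 d.

θ_c ≈ 1.49 d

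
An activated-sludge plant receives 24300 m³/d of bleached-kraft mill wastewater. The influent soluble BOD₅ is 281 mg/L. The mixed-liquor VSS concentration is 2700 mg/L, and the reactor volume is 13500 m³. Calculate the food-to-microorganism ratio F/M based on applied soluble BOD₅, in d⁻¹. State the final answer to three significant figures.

F/M = Q·S₀ / (V·X) = 24300 × 281 / (13500 × 2700) = 0.1873 g soluble BOD₅·(g VSS·d)⁻¹.

F/M ≈ 0.187 d⁻¹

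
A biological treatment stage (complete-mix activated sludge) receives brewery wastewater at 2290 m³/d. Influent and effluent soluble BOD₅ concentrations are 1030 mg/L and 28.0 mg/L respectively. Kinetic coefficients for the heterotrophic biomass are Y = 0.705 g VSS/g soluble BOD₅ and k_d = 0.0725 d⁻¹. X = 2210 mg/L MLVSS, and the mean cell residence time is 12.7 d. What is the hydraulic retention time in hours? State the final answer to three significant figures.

From the SRT design equation V = Y Q (S₀−S) θ_c / [X (1 + k_d θ_c)] = 0.705 × 2290 × (1030 − 28.0) × 12.7 / [2210 × (1 + 0.0725 × 12.7)] = 2.05×10^7 / 4245 = 4840 m³.
HRT = V/Q = 4840 m³ / 2290 m³·d⁻¹ = 2.113 d × 24 = 50.72 h.

τ ≈ 50.7 h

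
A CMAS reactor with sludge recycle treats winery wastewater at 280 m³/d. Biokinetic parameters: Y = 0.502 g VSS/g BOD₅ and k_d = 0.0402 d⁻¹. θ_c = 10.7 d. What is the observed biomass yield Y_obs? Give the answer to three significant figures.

Y_obs = Y / (1 + k_d θ_c) = 0.502 / (1 + 0.0402 × 10.7) = 0.502 / 1.430 = 0.3510.

Y_obs ≈ 0.351 g VSS/g BOD₅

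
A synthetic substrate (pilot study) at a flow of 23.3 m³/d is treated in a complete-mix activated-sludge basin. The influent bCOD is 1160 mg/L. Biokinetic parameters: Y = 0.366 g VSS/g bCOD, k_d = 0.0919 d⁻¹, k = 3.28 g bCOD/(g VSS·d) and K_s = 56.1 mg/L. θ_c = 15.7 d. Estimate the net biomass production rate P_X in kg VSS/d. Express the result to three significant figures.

For a completely mixed reactor with recycle the Lawrence–McCarty relation gives S = K_s·(1 + k_d·θ_c) / [θ_c·(Y·k − k_d) − 1] = 56.1 × (1 + 0.0919 × 15.7) / [15.7 × (0.366 × 3.28 − 0.0919) − 1] = 137.0 / 16.40 = 8.354 mg/L.
Correct the yield for decay: Y_obs = Y/(1 + k_d θ_c) = 0.366 / (1 + 0.0919 × 15.7) = 0.366 / 2.443 = 0.1498.
Substrate removed = Q·(S₀ − S) = 23.3 m³/d × (1160 − 8.35) g/m³ = 2.68×10^4 g/d = 26.83 kg/d.
P_X = Y_obs · Q(S₀ − S) = 0.1498 × 26.83 = 4.020 kg VSS/d.

P_X ≈ 4.02 kg VSS/d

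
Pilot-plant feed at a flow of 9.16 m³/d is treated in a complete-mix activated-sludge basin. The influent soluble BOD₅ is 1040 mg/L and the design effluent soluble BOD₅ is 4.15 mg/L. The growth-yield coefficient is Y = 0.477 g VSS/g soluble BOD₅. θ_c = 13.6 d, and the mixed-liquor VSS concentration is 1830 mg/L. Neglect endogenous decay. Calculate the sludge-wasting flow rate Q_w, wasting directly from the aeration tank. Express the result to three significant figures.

Q_w ≈ 2.47 m³/d

V·X = Y·Q·ΔS·θ_c gives V = 0.477 × 9.16 × (1040 − 4.15) × 13.6 / 1830 = 33.64 m³.
Wasting from the aeration tank: Q_w = V / θ_c = 33.64 / 13.6 = 2.473 m³/d.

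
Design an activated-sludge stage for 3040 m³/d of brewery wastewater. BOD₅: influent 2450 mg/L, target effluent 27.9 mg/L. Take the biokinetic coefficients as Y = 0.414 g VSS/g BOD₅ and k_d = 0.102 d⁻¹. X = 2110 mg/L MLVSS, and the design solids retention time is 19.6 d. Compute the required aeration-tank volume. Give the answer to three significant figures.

V ≈ 9440 m³

From the SRT design equation V = Y Q (S₀−S) θ_c / [X (1 + k_d θ_c)] = 0.414 × 3040 × (2450 − 27.9) × 19.6 / [2110 × (1 + 0.102 × 19.6)] = 5.97×10^7 / 6328 = 9441 m³.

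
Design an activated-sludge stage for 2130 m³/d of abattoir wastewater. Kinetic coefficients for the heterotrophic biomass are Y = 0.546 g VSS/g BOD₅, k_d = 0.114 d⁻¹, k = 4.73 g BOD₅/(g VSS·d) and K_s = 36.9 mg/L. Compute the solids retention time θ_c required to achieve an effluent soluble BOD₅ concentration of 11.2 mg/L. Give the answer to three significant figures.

Specific growth rate at S = 11.2 mg/L: μ = YkS/(K_s+S) = 0.546·4.73·11.2/(36.9+11.2) = 0.6013 d⁻¹.
Then 1/θ_c = μ − k_d = 0.6013 − 0.114 = 0.4873 d⁻¹, giving θ_c = 2.052 d.

θ_c ≈ 2.05 d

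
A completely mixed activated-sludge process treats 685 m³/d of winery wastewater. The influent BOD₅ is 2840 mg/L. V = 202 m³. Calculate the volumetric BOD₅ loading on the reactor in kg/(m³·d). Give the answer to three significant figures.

L_v ≈ 9.63 kg BOD₅/(m³·d)

L_v = Q S₀ / V = 685 × 2840 × 10⁻³ / 202.0 = 9.631 kg/(m³·d).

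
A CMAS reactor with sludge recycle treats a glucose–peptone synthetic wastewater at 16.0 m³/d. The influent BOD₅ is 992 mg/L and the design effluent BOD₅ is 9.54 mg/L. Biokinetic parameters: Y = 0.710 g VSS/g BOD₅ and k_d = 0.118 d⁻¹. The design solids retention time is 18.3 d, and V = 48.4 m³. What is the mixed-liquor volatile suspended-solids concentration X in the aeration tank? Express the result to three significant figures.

X ≈ 1340 mg/L

From V·X·(1 + k_d·θ_c) = Y·Q·(S₀ − S)·θ_c: X = 0.710 × 16.0 × (992 − 9.54) × 18.3 / [48.4 × (1 + 0.118 × 18.3)] = 1336 mg/L.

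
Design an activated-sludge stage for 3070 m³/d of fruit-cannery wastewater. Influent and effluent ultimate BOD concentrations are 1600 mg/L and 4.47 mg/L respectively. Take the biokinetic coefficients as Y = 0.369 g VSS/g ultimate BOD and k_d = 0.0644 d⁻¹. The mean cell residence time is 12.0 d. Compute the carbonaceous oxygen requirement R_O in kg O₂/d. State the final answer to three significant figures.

R_O ≈ 3450 kg O₂/d

The observed yield is Y_obs = Y/(1 + k_d·θ_c) = 0.369 / (1 + 0.0644 × 12.0) = 0.369 / 1.773 = 0.2081 g VSS per g ultimate BOD removed.
Mass of ultimate BOD removed per day: Q(S₀ − S) = 3070 × 1596 g/m³ = 4898 kg/d.
Net sludge production P_X = 0.2081 × 4898 = 1020 kg VSS/d.
R_O = Q·ΔS − 1.42 P_X = 4898 − 1448 = 3451 kg O₂/d.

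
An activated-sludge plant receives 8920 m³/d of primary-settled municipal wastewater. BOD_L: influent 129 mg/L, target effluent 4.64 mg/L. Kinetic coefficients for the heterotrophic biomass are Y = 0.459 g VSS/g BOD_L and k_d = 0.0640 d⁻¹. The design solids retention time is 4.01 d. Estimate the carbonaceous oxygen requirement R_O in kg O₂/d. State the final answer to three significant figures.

Observed yield with endogenous decay: Y_obs = Y / (1 + k_d·θ_c) = 0.459 / (1 + 0.0640 × 4.01) = 0.459 / 1.257 = 0.3653 g VSS/g BOD_L.
Mass of BOD_L removed per day: Q(S₀ − S) = 8920 × 124.4 g/m³ = 1109 kg/d.
Biomass synthesised: P_X = Y_obs × 1109 = 405.2 kg VSS/d.
Carbonaceous O₂ demand = substrate oxidised − cell-mass equivalent = 1109 − 1.42 × 405.2 = 533.9 kg O₂/d.

R_O ≈ 534 kg O₂/d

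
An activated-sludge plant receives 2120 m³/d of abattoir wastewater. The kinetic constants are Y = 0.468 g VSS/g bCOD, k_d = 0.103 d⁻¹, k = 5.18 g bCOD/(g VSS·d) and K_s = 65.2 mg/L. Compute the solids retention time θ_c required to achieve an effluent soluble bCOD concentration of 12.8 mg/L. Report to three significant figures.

Specific growth rate at S = 12.8 mg/L: μ = YkS/(K_s+S) = 0.468·5.18·12.8/(65.2+12.8) = 0.3978 d⁻¹.
1/θ_c = 0.3978 − 0.103 = 0.2948 d⁻¹, so θ_c = 3.392 d.

θ_c ≈ 3.39 d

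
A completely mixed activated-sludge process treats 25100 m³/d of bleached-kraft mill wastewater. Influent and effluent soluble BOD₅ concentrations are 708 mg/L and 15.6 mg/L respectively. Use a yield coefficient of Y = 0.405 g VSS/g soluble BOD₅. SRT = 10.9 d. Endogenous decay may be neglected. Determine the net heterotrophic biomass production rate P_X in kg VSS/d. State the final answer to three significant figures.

P_X ≈ 7040 kg VSS/d

No decay correction is needed, so Y_obs = Y = 0.405.
Mass of soluble BOD₅ removed per day: Q(S₀ − S) = 25100 × 692.4 g/m³ = 17379 kg/d.
P_X = Y_obs · Q(S₀ − S) = 0.4050 × 17379 = 7039 kg VSS/d.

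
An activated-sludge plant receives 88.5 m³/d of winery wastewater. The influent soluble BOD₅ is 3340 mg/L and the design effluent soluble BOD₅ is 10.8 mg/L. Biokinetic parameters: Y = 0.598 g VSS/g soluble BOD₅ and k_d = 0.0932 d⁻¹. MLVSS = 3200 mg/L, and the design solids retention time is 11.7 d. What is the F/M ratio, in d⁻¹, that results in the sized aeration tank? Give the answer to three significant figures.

Steady-state biomass mass balance: V·X·(1 + k_d·θ_c) = Y·Q·(S₀ − S)·θ_c, so V = 0.598 × 88.5 × (3340 − 10.8) × 11.7 / [3200 × (1 + 0.0932 × 11.7)] = 2.06×10^6 / 6689 = 308.2 m³.
Food-to-microorganism ratio F/M = Q S₀ / (V X) = 88.5 × 3340 / (308.2 × 3200) = 0.2997 d⁻¹.

F/M ≈ 0.300 d⁻¹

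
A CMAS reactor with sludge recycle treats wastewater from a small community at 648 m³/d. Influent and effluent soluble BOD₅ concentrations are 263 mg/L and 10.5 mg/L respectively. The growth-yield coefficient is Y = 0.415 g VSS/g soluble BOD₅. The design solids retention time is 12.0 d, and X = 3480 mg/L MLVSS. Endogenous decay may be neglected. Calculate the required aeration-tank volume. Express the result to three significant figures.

V·X = Y·Q·ΔS·θ_c gives V = 0.415 × 648 × (263 − 10.5) × 12.0 / 3480 = 234.1 m³.

V ≈ 234 m³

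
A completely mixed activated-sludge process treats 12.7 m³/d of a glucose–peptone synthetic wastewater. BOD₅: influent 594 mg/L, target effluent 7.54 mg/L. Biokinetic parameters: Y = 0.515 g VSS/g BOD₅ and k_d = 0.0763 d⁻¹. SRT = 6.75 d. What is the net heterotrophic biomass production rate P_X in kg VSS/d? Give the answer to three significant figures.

Correct the yield for decay: Y_obs = Y/(1 + k_d θ_c) = 0.515 / (1 + 0.0763 × 6.75) = 0.515 / 1.515 = 0.3399.
Mass of BOD₅ removed per day: Q(S₀ − S) = 12.7 × 586.5 g/m³ = 7.448 kg/d.
Net biomass production P_X = Y_obs × Q·(S₀ − S) = 0.3399 × 7.448 = 2.532 kg VSS/d.

P_X ≈ 2.53 kg VSS/d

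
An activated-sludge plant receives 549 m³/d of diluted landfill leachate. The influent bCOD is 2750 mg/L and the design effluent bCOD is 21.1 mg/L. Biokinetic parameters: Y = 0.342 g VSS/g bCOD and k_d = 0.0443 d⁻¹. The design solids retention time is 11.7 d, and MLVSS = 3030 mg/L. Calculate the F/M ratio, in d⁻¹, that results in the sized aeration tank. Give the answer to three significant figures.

F/M ≈ 0.382 d⁻¹

Rearranging the biomass balance for a CMAS with decay, V = Y·Q·ΔS·θ_c / [X·(1+k_d θ_c)] = 0.342 × 549 × (2750 − 21.1) × 11.7 / [3030 × (1 + 0.0443 × 11.7)] = 5.99×10^6 / 4600 = 1303 m³.
F/M = Q·S₀ / (V·X) = 549 × 2750 / (1303 × 3030) = 0.3824 g bCOD·(g VSS·d)⁻¹.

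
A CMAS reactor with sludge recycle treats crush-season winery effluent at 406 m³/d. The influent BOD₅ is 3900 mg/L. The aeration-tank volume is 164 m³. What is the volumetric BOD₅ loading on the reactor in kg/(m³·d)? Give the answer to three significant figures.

L_v = Q S₀ / V = 406 × 3900 × 10⁻³ / 164.0 = 9.655 kg/(m³·d).

L_v ≈ 9.65 kg BOD₅/(m³·d)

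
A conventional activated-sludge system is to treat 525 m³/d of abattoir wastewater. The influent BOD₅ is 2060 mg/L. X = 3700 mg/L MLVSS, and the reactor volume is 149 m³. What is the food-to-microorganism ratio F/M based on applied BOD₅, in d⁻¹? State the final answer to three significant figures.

F/M ≈ 1.96 d⁻¹

F/M = applied load / biomass = Q·S₀/(V·X) = 525 × 2060 / (149.0 × 3700) = 1.962 d⁻¹.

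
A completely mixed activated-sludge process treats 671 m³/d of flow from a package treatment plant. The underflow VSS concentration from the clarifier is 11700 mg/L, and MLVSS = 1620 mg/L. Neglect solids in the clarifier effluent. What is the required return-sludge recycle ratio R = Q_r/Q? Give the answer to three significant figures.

Mass balance around the secondary clarifier (neglecting effluent solids): R = X / (X_r − X) = 1620 / (11700 − 1620) = 0.1607.

R ≈ 0.161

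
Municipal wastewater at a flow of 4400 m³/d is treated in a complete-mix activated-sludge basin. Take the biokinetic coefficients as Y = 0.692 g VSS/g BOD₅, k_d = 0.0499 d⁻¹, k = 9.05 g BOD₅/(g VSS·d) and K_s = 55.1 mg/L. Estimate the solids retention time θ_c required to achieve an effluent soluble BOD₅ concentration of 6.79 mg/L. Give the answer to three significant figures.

θ_c ≈ 1.57 d

From 1/θ_c = Y·k·S/(K_s + S) − k_d: Y·k·S/(K_s+S) = 0.692 × 9.05 × 6.79 / (55.1 + 6.79) = 0.6871 d⁻¹.
1/θ_c = 0.6871 − 0.0499 = 0.6372 d⁻¹, so θ_c = 1.569 d.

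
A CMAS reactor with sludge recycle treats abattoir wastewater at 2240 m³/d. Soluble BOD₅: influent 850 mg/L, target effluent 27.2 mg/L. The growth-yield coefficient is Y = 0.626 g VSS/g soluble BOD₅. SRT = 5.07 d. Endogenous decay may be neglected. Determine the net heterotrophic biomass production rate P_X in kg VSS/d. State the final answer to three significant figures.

P_X ≈ 1150 kg VSS/d

No decay correction is needed, so Y_obs = Y = 0.626.
ΔS = 850 − 27.2 = 822.8 mg/L, so the substrate removal rate is 2240 × 822.8/1000 = 1843 kg soluble BOD₅/d.
So the net sludge growth is P_X = 0.6260 × 1843 = 1154 kg VSS/d.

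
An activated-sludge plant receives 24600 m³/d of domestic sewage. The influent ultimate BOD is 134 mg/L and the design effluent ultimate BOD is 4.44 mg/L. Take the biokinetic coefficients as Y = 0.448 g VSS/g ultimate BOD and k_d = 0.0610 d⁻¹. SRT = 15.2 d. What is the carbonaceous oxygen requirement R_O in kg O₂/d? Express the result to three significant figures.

R_O ≈ 2140 kg O₂/d

Correct the yield for decay: Y_obs = Y/(1 + k_d θ_c) = 0.448 / (1 + 0.0610 × 15.2) = 0.448 / 1.927 = 0.2325.
ΔS = 134 − 4.44 = 129.6 mg/L, so the substrate removal rate is 24600 × 129.6/1000 = 3187 kg ultimate BOD/d.
P_X = Y_obs·Q·(S₀ − S) = 0.2325 × 3187 = 740.9 kg VSS/d.
R_O = Q·(S₀ − S) − 1.42·P_X = 3187 − 1.42 × 740.9 = 2135 kg O₂/d.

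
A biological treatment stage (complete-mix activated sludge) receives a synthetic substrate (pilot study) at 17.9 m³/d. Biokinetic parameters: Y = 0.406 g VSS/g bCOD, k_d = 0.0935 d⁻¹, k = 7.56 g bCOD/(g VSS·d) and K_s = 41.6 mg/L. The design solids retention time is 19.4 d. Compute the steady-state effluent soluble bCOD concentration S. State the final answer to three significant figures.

S ≈ 2.06 mg/L

For a completely mixed reactor with recycle the Lawrence–McCarty relation gives S = K_s·(1 + k_d·θ_c) / [θ_c·(Y·k − k_d) − 1] = 41.6 × (1 + 0.0935 × 19.4) / [19.4 × (0.406 × 7.56 − 0.0935) − 1] = 117.1 / 56.73 = 2.063 mg/L.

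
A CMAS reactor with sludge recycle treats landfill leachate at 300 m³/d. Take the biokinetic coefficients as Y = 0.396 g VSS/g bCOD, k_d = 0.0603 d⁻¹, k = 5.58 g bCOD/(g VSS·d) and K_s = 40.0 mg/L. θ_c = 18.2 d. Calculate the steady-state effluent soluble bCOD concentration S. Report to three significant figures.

S ≈ 2.20 mg/L

From the Monod/SRT balance for a CMAS, S = K_s·(1+k_d θ_c)/[θ_c·(Y k − k_d) − 1] = 40.0 × (1 + 0.0603 × 18.2) / [18.2 × (0.396 × 5.58 − 0.0603) − 1] = 83.90 / 38.12 = 2.201 mg/L.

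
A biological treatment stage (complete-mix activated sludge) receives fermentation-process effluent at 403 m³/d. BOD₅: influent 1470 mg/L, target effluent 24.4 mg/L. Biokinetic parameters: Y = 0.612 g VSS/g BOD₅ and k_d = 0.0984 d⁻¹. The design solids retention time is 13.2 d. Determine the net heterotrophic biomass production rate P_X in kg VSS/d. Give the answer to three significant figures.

The observed yield is Y_obs = Y/(1 + k_d·θ_c) = 0.612 / (1 + 0.0984 × 13.2) = 0.612 / 2.299 = 0.2662 g VSS per g BOD₅ removed.
Mass of BOD₅ removed per day: Q(S₀ − S) = 403 × 1446 g/m³ = 582.6 kg/d.
So the net sludge growth is P_X = 0.2662 × 582.6 = 155.1 kg VSS/d.

P_X ≈ 155 kg VSS/d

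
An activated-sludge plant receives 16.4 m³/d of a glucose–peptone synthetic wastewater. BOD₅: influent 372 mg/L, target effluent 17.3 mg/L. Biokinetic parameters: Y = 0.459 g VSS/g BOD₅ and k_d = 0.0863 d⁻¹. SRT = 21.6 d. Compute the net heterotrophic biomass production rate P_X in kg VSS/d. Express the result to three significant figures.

P_X ≈ 0.932 kg VSS/d

Correct the yield for decay: Y_obs = Y/(1 + k_d θ_c) = 0.459 / (1 + 0.0863 × 21.6) = 0.459 / 2.864 = 0.1603.
Mass of BOD₅ removed per day: Q(S₀ − S) = 16.4 × 354.7 g/m³ = 5.817 kg/d.
Biomass produced: P_X = Y_obs·Q·ΔS = 0.1603 × 5.817 ≈ 0.9323 kg VSS/d.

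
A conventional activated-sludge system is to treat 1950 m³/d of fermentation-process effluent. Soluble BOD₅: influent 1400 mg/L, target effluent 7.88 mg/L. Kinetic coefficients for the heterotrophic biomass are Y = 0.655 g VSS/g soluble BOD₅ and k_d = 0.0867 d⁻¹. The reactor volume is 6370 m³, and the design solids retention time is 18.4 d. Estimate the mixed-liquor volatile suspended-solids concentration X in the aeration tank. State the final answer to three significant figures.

X ≈ 1980 mg/L

Solving the biomass balance for X: X = Y Q (S₀−S) θ_c / [V (1+k_d θ_c)] = 0.655 × 1950 × (1400 − 7.88) × 18.4 / [6370 × (1 + 0.0867 × 18.4)] = 1979 mg/L.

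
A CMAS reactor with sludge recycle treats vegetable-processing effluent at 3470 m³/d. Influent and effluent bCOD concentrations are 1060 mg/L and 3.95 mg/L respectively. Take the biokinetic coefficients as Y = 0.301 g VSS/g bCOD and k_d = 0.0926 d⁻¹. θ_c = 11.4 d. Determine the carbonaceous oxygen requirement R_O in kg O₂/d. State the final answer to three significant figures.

R_O ≈ 2900 kg O₂/d

The observed yield is Y_obs = Y/(1 + k_d·θ_c) = 0.301 / (1 + 0.0926 × 11.4) = 0.301 / 2.056 = 0.1464 g VSS per g bCOD removed.
ΔS = 1060 − 3.95 = 1056 mg/L, so the substrate removal rate is 3470 × 1056/1000 = 3664 kg bCOD/d.
Biomass synthesised: P_X = Y_obs × 3664 = 536.6 kg VSS/d.
R_O = Q·ΔS − 1.42 P_X = 3664 − 761.9 = 2903 kg O₂/d.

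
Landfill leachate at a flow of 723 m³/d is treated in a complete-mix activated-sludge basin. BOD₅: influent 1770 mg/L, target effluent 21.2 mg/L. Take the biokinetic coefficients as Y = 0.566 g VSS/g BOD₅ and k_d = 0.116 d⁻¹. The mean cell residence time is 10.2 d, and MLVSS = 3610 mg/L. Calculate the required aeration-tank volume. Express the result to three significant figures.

V ≈ 926 m³

Steady-state biomass mass balance: V·X·(1 + k_d·θ_c) = Y·Q·(S₀ − S)·θ_c, so V = 0.566 × 723 × (1770 − 21.2) × 10.2 / [3610 × (1 + 0.116 × 10.2)] = 7.3×10^6 / 7881 = 926.2 m³.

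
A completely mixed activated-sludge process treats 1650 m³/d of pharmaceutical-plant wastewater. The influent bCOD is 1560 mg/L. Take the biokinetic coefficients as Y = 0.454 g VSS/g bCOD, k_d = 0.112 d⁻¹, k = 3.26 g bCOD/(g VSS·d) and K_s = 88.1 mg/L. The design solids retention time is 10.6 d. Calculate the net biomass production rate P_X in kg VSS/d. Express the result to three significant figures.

Effluent substrate depends only on kinetics and SRT: S = K_s(1 + k_d θ_c) / [θ_c(Yk − k_d) − 1] = 88.1 × (1 + 0.112 × 10.6) / [10.6 × (0.454 × 3.26 − 0.112) − 1] = 192.7 / 13.50 = 14.27 mg/L.
Correct the yield for decay: Y_obs = Y/(1 + k_d θ_c) = 0.454 / (1 + 0.112 × 10.6) = 0.454 / 2.187 = 0.2076.
Substrate removed = Q·(S₀ − S) = 1650 m³/d × (1560 − 14.3) g/m³ = 2.55×10^6 g/d = 2550 kg/d.
P_X = Y_obs · Q(S₀ − S) = 0.2076 × 2550 = 529.4 kg VSS/d.

P_X ≈ 529 kg VSS/d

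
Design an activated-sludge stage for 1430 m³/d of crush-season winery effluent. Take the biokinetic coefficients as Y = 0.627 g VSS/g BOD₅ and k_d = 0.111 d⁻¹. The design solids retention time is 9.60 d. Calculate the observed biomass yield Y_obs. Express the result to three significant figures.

Y_obs ≈ 0.304 g VSS/g BOD₅

Observed yield with endogenous decay: Y_obs = Y / (1 + k_d·θ_c) = 0.627 / (1 + 0.111 × 9.60) = 0.627 / 2.066 = 0.3035 g VSS/g BOD₅.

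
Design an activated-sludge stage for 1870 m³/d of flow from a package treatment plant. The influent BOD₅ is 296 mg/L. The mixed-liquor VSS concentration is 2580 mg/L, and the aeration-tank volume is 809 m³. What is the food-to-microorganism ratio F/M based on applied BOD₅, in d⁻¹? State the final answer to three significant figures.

F/M ≈ 0.265 d⁻¹

F/M = Q·S₀ / (V·X) = 1870 × 296 / (809.0 × 2580) = 0.2652 g BOD₅·(g VSS·d)⁻¹.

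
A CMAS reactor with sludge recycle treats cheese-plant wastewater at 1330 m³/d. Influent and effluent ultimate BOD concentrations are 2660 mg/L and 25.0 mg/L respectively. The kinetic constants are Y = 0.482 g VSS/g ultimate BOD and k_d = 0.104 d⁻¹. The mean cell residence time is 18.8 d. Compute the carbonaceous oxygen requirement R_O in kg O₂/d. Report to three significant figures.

Y_obs = Y / (1 + k_d θ_c) = 0.482 / (1 + 0.104 × 18.8) = 0.482 / 2.955 = 0.1631.
Substrate removed = Q·(S₀ − S) = 1330 m³/d × (2660 − 25.0) g/m³ = 3.5×10^6 g/d = 3505 kg/d.
Biomass synthesised: P_X = Y_obs × 3505 = 571.6 kg VSS/d.
R_O = Q·(S₀ − S) − 1.42·P_X = 3505 − 1.42 × 571.6 = 2693 kg O₂/d.

R_O ≈ 2690 kg O₂/d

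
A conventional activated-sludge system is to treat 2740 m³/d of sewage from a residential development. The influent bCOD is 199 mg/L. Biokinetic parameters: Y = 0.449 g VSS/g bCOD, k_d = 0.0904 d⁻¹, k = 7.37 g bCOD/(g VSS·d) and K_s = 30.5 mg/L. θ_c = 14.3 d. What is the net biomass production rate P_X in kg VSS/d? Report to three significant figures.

From the Monod/SRT balance for a CMAS, S = K_s·(1+k_d θ_c)/[θ_c·(Y k − k_d) − 1] = 30.5 × (1 + 0.0904 × 14.3) / [14.3 × (0.449 × 7.37 − 0.0904) − 1] = 69.93 / 45.03 = 1.553 mg/L.
Observed yield with endogenous decay: Y_obs = Y / (1 + k_d·θ_c) = 0.449 / (1 + 0.0904 × 14.3) = 0.449 / 2.293 = 0.1958 g VSS/g bCOD.
ΔS = 199 − 1.55 = 197.4 mg/L, so the substrate removal rate is 2740 × 197.4/1000 = 541.0 kg bCOD/d.
Biomass produced: P_X = Y_obs·Q·ΔS = 0.1958 × 541.0 ≈ 106.0 kg VSS/d.

P_X ≈ 106 kg VSS/d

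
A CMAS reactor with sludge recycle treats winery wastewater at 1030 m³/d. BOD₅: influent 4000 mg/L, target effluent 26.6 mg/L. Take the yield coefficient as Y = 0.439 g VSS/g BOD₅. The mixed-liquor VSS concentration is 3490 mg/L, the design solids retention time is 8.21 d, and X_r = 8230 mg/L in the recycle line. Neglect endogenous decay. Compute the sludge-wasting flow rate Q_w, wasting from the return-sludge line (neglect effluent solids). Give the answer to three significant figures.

Biomass mass balance (decay neglected): V·X = Y·Q·(S₀ − S)·θ_c, so V = 0.439 × 1030 × (4000 − 26.6) × 8.21 / 3490 = 4227 m³.
Q_w = (V·X)/(θ_c X_r) = 4227 × 3490 / (8.21 × 8230) = 218.3 m³/d.

Q_w ≈ 218 m³/d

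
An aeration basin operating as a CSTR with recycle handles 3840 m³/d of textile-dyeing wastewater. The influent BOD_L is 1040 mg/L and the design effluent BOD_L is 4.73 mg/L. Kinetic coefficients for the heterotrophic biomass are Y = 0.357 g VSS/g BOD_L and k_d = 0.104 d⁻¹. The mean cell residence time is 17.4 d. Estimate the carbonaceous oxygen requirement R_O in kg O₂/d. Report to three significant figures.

Y_obs = Y / (1 + k_d θ_c) = 0.357 / (1 + 0.104 × 17.4) = 0.357 / 2.810 = 0.1271.
Mass of BOD_L removed per day: Q(S₀ − S) = 3840 × 1035 g/m³ = 3975 kg/d.
Net sludge production P_X = 0.1271 × 3975 = 505.1 kg VSS/d.
Carbonaceous O₂ demand = substrate oxidised − cell-mass equivalent = 3975 − 1.42 × 505.1 = 3258 kg O₂/d.

R_O ≈ 3260 kg O₂/d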